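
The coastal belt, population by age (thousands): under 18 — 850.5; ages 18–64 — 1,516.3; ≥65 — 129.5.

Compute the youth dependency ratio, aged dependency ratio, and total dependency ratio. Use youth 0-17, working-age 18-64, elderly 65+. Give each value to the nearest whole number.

Youth dependency ratio = 850.5 / 1,516.3 × 100 = 56
Old-age dependency ratio = 129.5 / 1,516.3 × 100 = 9
Total dependency ratio = (850.5 + 129.5) / 1,516.3 × 100 = 980.0 / 1,516.3 × 100 = 65

Youth dependency ratio: 56
Old-age dependency ratio: 9
Total dependency ratio: 65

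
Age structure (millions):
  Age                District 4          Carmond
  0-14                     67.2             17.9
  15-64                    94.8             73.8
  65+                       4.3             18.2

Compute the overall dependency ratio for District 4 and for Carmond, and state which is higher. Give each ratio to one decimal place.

District 4: (67.2 + 4.3) / 94.8 × 100 = 71.5 / 94.8 × 100 = 75.4
Carmond: (17.9 + 18.2) / 73.8 × 100 = 36.1 / 73.8 × 100 = 48.9

District 4: 75.4
Carmond: 48.9
Higher: District 4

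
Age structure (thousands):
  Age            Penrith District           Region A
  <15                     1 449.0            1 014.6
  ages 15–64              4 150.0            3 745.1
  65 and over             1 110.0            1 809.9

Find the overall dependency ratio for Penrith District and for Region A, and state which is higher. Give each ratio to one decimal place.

Penrith District: (1 449.0 + 1 110.0) / 4 150.0 × 100 = 2 559.0 / 4 150.0 × 100 = 61.7
Region A: (1 014.6 + 1 809.9) / 3 745.1 × 100 = 2 824.5 / 3 745.1 × 100 = 75.4

Penrith District: 61.7
Region A: 75.4
Higher: Region A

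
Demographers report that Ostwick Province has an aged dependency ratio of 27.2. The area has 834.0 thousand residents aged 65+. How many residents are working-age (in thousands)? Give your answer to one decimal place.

Working-age: 3 066.2

Old-age dependency ratio = elderly / working-age × 100
27.2 = 834.0 / W × 100
⇒ 3 066.2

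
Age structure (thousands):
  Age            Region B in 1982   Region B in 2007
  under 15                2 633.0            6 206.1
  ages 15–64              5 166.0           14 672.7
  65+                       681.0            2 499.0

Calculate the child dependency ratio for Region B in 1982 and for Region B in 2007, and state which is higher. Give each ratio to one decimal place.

Region B in 1982: 2 633.0 / 5 166.0 × 100 = 51.0
Region B in 2007: 6 206.1 / 14 672.7 × 100 = 42.3

Region B in 1982: 51.0
Region B in 2007: 42.3
Higher: Region B in 1982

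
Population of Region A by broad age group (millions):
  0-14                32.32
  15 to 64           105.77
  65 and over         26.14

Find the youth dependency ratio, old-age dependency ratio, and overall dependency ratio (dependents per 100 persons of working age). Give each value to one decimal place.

Youth dependency ratio = 32.32 / 105.77 × 100 = 30.6
Old-age dependency ratio = 26.14 / 105.77 × 100 = 24.7
Total dependency ratio = (32.32 + 26.14) / 105.77 × 100 = 58.46 / 105.77 × 100 = 55.3

Youth dependency ratio: 30.6
Old-age dependency ratio: 24.7
Total dependency ratio: 55.3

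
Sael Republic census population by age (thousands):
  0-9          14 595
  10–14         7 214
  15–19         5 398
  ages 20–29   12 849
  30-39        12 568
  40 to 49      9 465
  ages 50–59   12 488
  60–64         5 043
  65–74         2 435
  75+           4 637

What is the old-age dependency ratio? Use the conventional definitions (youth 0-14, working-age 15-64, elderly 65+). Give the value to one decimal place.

Old-age dependency ratio: 12.2

0–14: 14 595 + 7 214 = 21 809
15–64: 5 398 + 12 849 + 12 568 + 9 465 + 12 488 + 5 043 = 57 811
65+: 2 435 + 4 637 = 7 072
Old-age dependency ratio = 7 072 / 57 811 × 100 = 12.2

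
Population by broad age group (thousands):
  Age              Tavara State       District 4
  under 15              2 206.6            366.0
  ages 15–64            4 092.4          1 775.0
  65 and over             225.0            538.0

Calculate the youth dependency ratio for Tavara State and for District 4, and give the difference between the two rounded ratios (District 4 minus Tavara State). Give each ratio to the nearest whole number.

Tavara State: 54
District 4: 21
Difference: -33

Tavara State: 2 206.6 / 4 092.4 × 100 = 54
District 4: 366.0 / 1 775.0 × 100 = 21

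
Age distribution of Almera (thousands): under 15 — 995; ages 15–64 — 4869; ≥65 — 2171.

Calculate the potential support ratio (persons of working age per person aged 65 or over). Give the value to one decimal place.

Potential support ratio = 4869 / 2171 = 2.2

Potential support ratio: 2.2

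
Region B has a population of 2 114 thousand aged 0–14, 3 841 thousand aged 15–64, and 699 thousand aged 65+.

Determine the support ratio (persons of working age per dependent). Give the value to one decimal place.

Support ratio = 3 841 / (2 114 + 699) = 3 841 / 2 813 = 1.4

Support ratio: 1.4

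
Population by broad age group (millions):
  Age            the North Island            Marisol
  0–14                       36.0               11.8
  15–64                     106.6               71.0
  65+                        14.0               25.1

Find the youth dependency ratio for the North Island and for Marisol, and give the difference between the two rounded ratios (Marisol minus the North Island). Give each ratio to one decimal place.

the North Island: 33.8
Marisol: 16.6
Difference: -17.2

the North Island: 36.0 / 106.6 × 100 = 33.8
Marisol: 11.8 / 71.0 × 100 = 16.6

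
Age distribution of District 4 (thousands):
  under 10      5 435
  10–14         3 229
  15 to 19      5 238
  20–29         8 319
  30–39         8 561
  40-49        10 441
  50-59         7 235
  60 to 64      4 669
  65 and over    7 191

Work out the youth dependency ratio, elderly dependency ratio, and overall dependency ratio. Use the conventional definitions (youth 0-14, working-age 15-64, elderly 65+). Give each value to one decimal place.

0–14: 5 435 + 3 229 = 8 664
15–64: 5 238 + 8 319 + 8 561 + 10 441 + 7 235 + 4 669 = 44 463
65+: 7 191
Youth dependency ratio = 8 664 / 44 463 × 100 = 19.5
Old-age dependency ratio = 7 191 / 44 463 × 100 = 16.2
Total dependency ratio = (8 664 + 7 191) / 44 463 × 100 = 15 855 / 44 463 × 100 = 35.7

Youth dependency ratio: 19.5
Old-age dependency ratio: 16.2
Total dependency ratio: 35.7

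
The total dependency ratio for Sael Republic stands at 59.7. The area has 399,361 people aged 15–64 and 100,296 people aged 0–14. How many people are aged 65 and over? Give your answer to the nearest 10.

Aged 65 and over: 138,120

Total dependency ratio = (youth + elderly) / working-age × 100
59.7 = (100,296 + E) / 399,361 × 100
⇒ 138,120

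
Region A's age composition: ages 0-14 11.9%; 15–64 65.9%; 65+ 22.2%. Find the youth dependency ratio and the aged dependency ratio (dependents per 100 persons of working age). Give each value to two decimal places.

Youth dependency ratio = 11.9 / 65.9 × 100 = 18.06
Old-age dependency ratio = 22.2 / 65.9 × 100 = 33.69

Youth dependency ratio: 18.06
Old-age dependency ratio: 33.69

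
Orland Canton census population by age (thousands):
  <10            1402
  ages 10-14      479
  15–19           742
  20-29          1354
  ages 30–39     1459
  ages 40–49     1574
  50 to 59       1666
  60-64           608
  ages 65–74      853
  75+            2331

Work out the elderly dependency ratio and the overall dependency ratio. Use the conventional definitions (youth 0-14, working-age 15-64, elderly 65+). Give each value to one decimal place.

0–14: 1402 + 479 = 1881
15–64: 742 + 1354 + 1459 + 1574 + 1666 + 608 = 7403
65+: 853 + 2331 = 3184
Old-age dependency ratio = 3184 / 7403 × 100 = 43.0
Total dependency ratio = (1881 + 3184) / 7403 × 100 = 5065 / 7403 × 100 = 68.4

Old-age dependency ratio: 43.0
Total dependency ratio: 68.4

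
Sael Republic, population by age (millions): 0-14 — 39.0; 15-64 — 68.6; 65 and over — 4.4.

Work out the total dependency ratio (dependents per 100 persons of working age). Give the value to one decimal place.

Total dependency ratio = (39.0 + 4.4) / 68.6 × 100 = 43.4 / 68.6 × 100 = 63.3

Total dependency ratio: 63.3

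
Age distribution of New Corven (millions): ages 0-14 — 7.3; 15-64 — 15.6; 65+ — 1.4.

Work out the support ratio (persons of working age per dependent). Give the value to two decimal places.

Support ratio = 15.6 / (7.3 + 1.4) = 15.6 / 8.7 = 1.79

Support ratio: 1.79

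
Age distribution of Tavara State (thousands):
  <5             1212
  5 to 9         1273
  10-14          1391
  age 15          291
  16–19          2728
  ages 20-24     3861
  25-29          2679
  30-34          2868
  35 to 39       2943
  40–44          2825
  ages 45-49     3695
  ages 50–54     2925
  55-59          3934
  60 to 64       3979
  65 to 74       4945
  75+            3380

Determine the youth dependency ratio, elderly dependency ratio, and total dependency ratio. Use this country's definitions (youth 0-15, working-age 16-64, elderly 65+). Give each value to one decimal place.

Youth dependency ratio: 12.8
Old-age dependency ratio: 25.7
Total dependency ratio: 38.5

0–15: 1212 + 1273 + 1391 + 291 = 4167
16–64: 2728 + 3861 + 2679 + 2868 + 2943 + 2825 + 3695 + 2925 + 3934 + 3979 = 32437
65+: 4945 + 3380 = 8325
Youth dependency ratio = 4167 / 32437 × 100 = 12.8
Old-age dependency ratio = 8325 / 32437 × 100 = 25.7
Total dependency ratio = (4167 + 8325) / 32437 × 100 = 12492 / 32437 × 100 = 38.5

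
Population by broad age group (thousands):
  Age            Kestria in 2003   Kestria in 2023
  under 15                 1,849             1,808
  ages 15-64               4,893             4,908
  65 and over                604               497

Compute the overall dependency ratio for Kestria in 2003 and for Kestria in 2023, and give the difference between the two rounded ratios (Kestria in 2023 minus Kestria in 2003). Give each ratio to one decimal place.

Kestria in 2003: 50.1
Kestria in 2023: 47.0
Difference: -3.1

Kestria in 2003: (1,849 + 604) / 4,893 × 100 = 2,453 / 4,893 × 100 = 50.1
Kestria in 2023: (1,808 + 497) / 4,908 × 100 = 2,305 / 4,908 × 100 = 47.0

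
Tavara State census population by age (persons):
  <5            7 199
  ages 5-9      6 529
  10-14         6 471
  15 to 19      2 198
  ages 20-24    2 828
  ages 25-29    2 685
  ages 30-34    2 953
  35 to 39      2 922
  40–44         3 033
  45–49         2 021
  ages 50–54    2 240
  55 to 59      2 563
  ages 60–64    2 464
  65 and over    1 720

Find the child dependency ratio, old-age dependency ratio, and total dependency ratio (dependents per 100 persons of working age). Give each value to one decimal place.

Youth dependency ratio: 78.0
Old-age dependency ratio: 6.6
Total dependency ratio: 84.6

0–14: 7 199 + 6 529 + 6 471 = 20 199
15–64: 2 198 + 2 828 + 2 685 + 2 953 + 2 922 + 3 033 + 2 021 + 2 240 + 2 563 + 2 464 = 25 907
65+: 1 720
Youth dependency ratio = 20 199 / 25 907 × 100 = 78.0
Old-age dependency ratio = 1 720 / 25 907 × 100 = 6.6
Total dependency ratio = (20 199 + 1 720) / 25 907 × 100 = 21 919 / 25 907 × 100 = 84.6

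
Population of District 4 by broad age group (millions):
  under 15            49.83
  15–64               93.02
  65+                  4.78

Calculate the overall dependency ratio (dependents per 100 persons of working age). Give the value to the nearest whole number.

Total dependency ratio = (49.83 + 4.78) / 93.02 × 100 = 54.61 / 93.02 × 100 = 59

Total dependency ratio: 59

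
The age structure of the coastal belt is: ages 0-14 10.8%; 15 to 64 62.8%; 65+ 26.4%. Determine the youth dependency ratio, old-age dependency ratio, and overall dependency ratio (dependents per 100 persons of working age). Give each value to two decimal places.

Youth dependency ratio: 17.20
Old-age dependency ratio: 42.04
Total dependency ratio: 59.24

Youth dependency ratio = 10.8 / 62.8 × 100 = 17.20
Old-age dependency ratio = 26.4 / 62.8 × 100 = 42.04
Total dependency ratio = (10.8 + 26.4) / 62.8 × 100 = 37.2 / 62.8 × 100 = 59.24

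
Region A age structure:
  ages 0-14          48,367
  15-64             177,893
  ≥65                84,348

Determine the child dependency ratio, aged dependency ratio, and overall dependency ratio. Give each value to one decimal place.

Youth dependency ratio = 48,367 / 177,893 × 100 = 27.2
Old-age dependency ratio = 84,348 / 177,893 × 100 = 47.4
Total dependency ratio = (48,367 + 84,348) / 177,893 × 100 = 132,715 / 177,893 × 100 = 74.6

Youth dependency ratio: 27.2
Old-age dependency ratio: 47.4
Total dependency ratio: 74.6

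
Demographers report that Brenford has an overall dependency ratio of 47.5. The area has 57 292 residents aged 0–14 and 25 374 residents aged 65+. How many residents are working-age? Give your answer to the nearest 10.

Working-age: 174 030

Total dependency ratio = (youth + elderly) / working-age × 100
47.5 = (57 292 + 25 374) / W × 100
⇒ 174 030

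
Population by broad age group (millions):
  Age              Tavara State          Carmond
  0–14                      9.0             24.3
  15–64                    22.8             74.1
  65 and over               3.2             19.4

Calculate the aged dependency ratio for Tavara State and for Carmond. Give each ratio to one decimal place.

Tavara State: 3.2 / 22.8 × 100 = 14.0
Carmond: 19.4 / 74.1 × 100 = 26.2

Tavara State: 14.0
Carmond: 26.2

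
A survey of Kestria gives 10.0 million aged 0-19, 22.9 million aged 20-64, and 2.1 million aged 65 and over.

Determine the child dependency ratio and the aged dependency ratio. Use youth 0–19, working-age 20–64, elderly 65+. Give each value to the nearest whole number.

Youth dependency ratio = 10.0 / 22.9 × 100 = 44
Old-age dependency ratio = 2.1 / 22.9 × 100 = 9

Youth dependency ratio: 44
Old-age dependency ratio: 9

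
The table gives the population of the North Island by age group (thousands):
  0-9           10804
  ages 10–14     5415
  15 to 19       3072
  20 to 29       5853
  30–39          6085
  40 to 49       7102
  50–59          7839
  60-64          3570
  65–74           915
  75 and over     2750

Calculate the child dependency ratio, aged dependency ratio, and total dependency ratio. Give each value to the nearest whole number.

Youth dependency ratio: 48
Old-age dependency ratio: 11
Total dependency ratio: 59

0–14: 10804 + 5415 = 16219
15–64: 3072 + 5853 + 6085 + 7102 + 7839 + 3570 = 33521
65+: 915 + 2750 = 3665
Youth dependency ratio = 16219 / 33521 × 100 = 48
Old-age dependency ratio = 3665 / 33521 × 100 = 11
Total dependency ratio = (16219 + 3665) / 33521 × 100 = 19884 / 33521 × 100 = 59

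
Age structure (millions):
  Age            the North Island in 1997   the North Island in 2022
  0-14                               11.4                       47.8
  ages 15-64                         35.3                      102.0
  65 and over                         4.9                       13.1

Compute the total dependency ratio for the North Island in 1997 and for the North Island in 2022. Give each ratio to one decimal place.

the North Island in 1997: (11.4 + 4.9) / 35.3 × 100 = 16.3 / 35.3 × 100 = 46.2
the North Island in 2022: (47.8 + 13.1) / 102.0 × 100 = 60.9 / 102.0 × 100 = 59.7

the North Island in 1997: 46.2
the North Island in 2022: 59.7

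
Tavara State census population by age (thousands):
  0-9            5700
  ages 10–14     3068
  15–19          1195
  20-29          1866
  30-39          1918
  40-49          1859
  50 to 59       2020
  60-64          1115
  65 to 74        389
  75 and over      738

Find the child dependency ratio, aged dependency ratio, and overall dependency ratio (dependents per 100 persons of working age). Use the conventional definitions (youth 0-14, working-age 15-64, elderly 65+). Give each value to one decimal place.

Youth dependency ratio: 87.9
Old-age dependency ratio: 11.3
Total dependency ratio: 99.2

0–14: 5700 + 3068 = 8768
15–64: 1195 + 1866 + 1918 + 1859 + 2020 + 1115 = 9973
65+: 389 + 738 = 1127
Youth dependency ratio = 8768 / 9973 × 100 = 87.9
Old-age dependency ratio = 1127 / 9973 × 100 = 11.3
Total dependency ratio = (8768 + 1127) / 9973 × 100 = 9895 / 9973 × 100 = 99.2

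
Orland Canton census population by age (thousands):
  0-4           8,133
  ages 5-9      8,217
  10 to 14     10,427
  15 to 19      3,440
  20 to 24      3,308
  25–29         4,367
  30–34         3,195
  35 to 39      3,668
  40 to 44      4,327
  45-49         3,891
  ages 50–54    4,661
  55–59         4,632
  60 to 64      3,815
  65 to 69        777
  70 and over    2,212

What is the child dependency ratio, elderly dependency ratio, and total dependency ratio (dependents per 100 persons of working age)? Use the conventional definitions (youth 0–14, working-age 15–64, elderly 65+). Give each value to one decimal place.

Youth dependency ratio: 68.1
Old-age dependency ratio: 7.6
Total dependency ratio: 75.7

0–14: 8,133 + 8,217 + 10,427 = 26,777
15–64: 3,440 + 3,308 + 4,367 + 3,195 + 3,668 + 4,327 + 3,891 + 4,661 + 4,632 + 3,815 = 39,304
65+: 777 + 2,212 = 2,989
Youth dependency ratio = 26,777 / 39,304 × 100 = 68.1
Old-age dependency ratio = 2,989 / 39,304 × 100 = 7.6
Total dependency ratio = (26,777 + 2,989) / 39,304 × 100 = 29,766 / 39,304 × 100 = 75.7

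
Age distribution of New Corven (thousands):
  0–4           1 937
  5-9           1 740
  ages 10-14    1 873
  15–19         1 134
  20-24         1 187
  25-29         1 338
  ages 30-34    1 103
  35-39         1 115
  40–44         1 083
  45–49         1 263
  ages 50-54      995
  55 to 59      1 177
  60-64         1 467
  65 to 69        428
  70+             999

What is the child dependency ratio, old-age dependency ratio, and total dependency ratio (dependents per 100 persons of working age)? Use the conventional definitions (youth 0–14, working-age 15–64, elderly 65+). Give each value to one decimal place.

Youth dependency ratio: 46.8
Old-age dependency ratio: 12.0
Total dependency ratio: 58.8

0–14: 1 937 + 1 740 + 1 873 = 5 550
15–64: 1 134 + 1 187 + 1 338 + 1 103 + 1 115 + 1 083 + 1 263 + 995 + 1 177 + 1 467 = 11 862
65+: 428 + 999 = 1 427
Youth dependency ratio = 5 550 / 11 862 × 100 = 46.8
Old-age dependency ratio = 1 427 / 11 862 × 100 = 12.0
Total dependency ratio = (5 550 + 1 427) / 11 862 × 100 = 6 977 / 11 862 × 100 = 58.8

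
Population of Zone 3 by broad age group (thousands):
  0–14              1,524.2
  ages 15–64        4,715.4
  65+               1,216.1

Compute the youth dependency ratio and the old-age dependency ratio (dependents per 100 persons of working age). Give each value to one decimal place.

Youth dependency ratio = 1,524.2 / 4,715.4 × 100 = 32.3
Old-age dependency ratio = 1,216.1 / 4,715.4 × 100 = 25.8

Youth dependency ratio: 32.3
Old-age dependency ratio: 25.8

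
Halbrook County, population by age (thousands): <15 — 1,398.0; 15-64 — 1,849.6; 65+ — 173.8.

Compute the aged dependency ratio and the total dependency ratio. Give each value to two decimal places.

Old-age dependency ratio = 173.8 / 1,849.6 × 100 = 9.40
Total dependency ratio = (1,398.0 + 173.8) / 1,849.6 × 100 = 1,571.8 / 1,849.6 × 100 = 84.98

Old-age dependency ratio: 9.40
Total dependency ratio: 84.98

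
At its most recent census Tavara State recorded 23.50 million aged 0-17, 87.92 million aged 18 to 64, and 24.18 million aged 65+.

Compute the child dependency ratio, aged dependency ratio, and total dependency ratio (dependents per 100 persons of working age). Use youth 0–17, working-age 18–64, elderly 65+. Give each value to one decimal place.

Youth dependency ratio: 26.7
Old-age dependency ratio: 27.5
Total dependency ratio: 54.2

Youth dependency ratio = 23.50 / 87.92 × 100 = 26.7
Old-age dependency ratio = 24.18 / 87.92 × 100 = 27.5
Total dependency ratio = (23.50 + 24.18) / 87.92 × 100 = 47.68 / 87.92 × 100 = 54.2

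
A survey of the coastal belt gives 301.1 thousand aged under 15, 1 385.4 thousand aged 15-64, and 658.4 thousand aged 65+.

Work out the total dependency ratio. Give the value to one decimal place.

Total dependency ratio: 69.3

Total dependency ratio = (301.1 + 658.4) / 1 385.4 × 100 = 959.5 / 1 385.4 × 100 = 69.3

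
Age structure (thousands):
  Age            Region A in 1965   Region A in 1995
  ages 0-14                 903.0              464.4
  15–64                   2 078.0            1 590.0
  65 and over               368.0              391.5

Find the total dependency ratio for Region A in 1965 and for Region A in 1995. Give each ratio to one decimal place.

Region A in 1965: (903.0 + 368.0) / 2 078.0 × 100 = 1 271.0 / 2 078.0 × 100 = 61.2
Region A in 1995: (464.4 + 391.5) / 1 590.0 × 100 = 855.9 / 1 590.0 × 100 = 53.8

Region A in 1965: 61.2
Region A in 1995: 53.8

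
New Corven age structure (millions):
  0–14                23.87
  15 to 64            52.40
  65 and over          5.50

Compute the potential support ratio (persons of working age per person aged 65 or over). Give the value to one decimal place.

Potential support ratio: 9.5

Potential support ratio = 52.40 / 5.50 = 9.5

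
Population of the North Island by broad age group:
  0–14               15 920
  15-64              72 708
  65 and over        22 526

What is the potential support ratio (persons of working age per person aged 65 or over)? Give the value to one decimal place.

Potential support ratio = 72 708 / 22 526 = 3.2

Potential support ratio: 3.2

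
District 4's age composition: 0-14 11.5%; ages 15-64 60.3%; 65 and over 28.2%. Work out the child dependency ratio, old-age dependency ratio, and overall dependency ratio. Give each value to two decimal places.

Youth dependency ratio = 11.5 / 60.3 × 100 = 19.07
Old-age dependency ratio = 28.2 / 60.3 × 100 = 46.77
Total dependency ratio = (11.5 + 28.2) / 60.3 × 100 = 39.7 / 60.3 × 100 = 65.84

Youth dependency ratio: 19.07
Old-age dependency ratio: 46.77
Total dependency ratio: 65.84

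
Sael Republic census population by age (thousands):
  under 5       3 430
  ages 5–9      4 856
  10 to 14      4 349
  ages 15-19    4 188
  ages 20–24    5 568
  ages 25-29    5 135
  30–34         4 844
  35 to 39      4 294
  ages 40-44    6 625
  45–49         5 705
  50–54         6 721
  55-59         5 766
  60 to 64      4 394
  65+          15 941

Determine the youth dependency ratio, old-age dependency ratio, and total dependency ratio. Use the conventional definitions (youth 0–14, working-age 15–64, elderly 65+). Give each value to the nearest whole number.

Youth dependency ratio: 24
Old-age dependency ratio: 30
Total dependency ratio: 54

0–14: 3 430 + 4 856 + 4 349 = 12 635
15–64: 4 188 + 5 568 + 5 135 + 4 844 + 4 294 + 6 625 + 5 705 + 6 721 + 5 766 + 4 394 = 53 240
65+: 15 941
Youth dependency ratio = 12 635 / 53 240 × 100 = 24
Old-age dependency ratio = 15 941 / 53 240 × 100 = 30
Total dependency ratio = (12 635 + 15 941) / 53 240 × 100 = 28 576 / 53 240 × 100 = 54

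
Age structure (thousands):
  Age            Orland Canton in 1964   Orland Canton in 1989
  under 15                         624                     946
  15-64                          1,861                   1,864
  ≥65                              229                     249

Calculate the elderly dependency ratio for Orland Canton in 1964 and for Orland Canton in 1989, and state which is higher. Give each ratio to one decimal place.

Orland Canton in 1964: 229 / 1,861 × 100 = 12.3
Orland Canton in 1989: 249 / 1,864 × 100 = 13.4

Orland Canton in 1964: 12.3
Orland Canton in 1989: 13.4
Higher: Orland Canton in 1989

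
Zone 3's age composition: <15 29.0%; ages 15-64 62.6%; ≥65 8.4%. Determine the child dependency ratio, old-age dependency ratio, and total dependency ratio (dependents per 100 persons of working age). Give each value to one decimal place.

Youth dependency ratio: 46.3
Old-age dependency ratio: 13.4
Total dependency ratio: 59.7

Youth dependency ratio = 29.0 / 62.6 × 100 = 46.3
Old-age dependency ratio = 8.4 / 62.6 × 100 = 13.4
Total dependency ratio = (29.0 + 8.4) / 62.6 × 100 = 37.4 / 62.6 × 100 = 59.7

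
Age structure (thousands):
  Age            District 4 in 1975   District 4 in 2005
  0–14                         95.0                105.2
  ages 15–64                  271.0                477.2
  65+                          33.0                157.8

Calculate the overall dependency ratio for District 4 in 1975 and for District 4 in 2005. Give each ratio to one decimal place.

District 4 in 1975: (95.0 + 33.0) / 271.0 × 100 = 128.0 / 271.0 × 100 = 47.2
District 4 in 2005: (105.2 + 157.8) / 477.2 × 100 = 263.0 / 477.2 × 100 = 55.1

District 4 in 1975: 47.2
District 4 in 2005: 55.1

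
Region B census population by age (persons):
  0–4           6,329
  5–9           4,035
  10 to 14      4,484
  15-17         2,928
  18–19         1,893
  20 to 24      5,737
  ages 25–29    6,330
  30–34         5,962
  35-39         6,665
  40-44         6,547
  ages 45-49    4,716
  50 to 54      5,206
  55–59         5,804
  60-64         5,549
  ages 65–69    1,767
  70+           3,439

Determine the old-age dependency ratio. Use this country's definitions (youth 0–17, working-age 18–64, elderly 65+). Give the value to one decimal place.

0–17: 6,329 + 4,035 + 4,484 + 2,928 = 17,776
18–64: 1,893 + 5,737 + 6,330 + 5,962 + 6,665 + 6,547 + 4,716 + 5,206 + 5,804 + 5,549 = 54,409
65+: 1,767 + 3,439 = 5,206
Old-age dependency ratio = 5,206 / 54,409 × 100 = 9.6

Old-age dependency ratio: 9.6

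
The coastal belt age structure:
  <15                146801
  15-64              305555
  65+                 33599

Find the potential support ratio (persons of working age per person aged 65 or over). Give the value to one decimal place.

Potential support ratio = 305555 / 33599 = 9.1

Potential support ratio: 9.1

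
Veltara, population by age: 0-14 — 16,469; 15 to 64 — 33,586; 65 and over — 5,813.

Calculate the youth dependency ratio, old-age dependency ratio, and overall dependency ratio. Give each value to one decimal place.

Youth dependency ratio = 16,469 / 33,586 × 100 = 49.0
Old-age dependency ratio = 5,813 / 33,586 × 100 = 17.3
Total dependency ratio = (16,469 + 5,813) / 33,586 × 100 = 22,282 / 33,586 × 100 = 66.3

Youth dependency ratio: 49.0
Old-age dependency ratio: 17.3
Total dependency ratio: 66.3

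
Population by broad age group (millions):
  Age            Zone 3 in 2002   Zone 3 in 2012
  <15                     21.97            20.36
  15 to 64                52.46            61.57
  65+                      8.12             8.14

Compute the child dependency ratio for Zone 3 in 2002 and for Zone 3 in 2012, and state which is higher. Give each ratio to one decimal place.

Zone 3 in 2002: 21.97 / 52.46 × 100 = 41.9
Zone 3 in 2012: 20.36 / 61.57 × 100 = 33.1

Zone 3 in 2002: 41.9
Zone 3 in 2012: 33.1
Higher: Zone 3 in 2002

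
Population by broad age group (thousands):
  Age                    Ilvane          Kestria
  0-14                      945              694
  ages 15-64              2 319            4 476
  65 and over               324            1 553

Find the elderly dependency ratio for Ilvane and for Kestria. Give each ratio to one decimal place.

Ilvane: 324 / 2 319 × 100 = 14.0
Kestria: 1 553 / 4 476 × 100 = 34.7

Ilvane: 14.0
Kestria: 34.7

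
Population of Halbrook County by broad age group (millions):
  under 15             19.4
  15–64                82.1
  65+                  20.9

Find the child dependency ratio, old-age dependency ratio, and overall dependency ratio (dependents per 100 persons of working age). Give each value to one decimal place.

Youth dependency ratio: 23.6
Old-age dependency ratio: 25.5
Total dependency ratio: 49.1

Youth dependency ratio = 19.4 / 82.1 × 100 = 23.6
Old-age dependency ratio = 20.9 / 82.1 × 100 = 25.5
Total dependency ratio = (19.4 + 20.9) / 82.1 × 100 = 40.3 / 82.1 × 100 = 49.1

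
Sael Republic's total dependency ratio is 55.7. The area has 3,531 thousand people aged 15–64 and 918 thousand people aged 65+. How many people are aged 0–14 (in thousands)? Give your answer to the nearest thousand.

Aged 0–14: 1,049

Total dependency ratio = (youth + elderly) / working-age × 100
55.7 = (Y + 918) / 3,531 × 100
⇒ 1,049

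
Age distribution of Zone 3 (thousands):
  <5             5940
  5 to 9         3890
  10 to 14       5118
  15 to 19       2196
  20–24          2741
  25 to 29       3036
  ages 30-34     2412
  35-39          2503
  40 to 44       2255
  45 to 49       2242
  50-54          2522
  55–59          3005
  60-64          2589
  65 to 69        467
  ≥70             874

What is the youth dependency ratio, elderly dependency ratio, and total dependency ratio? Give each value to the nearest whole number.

Youth dependency ratio: 59
Old-age dependency ratio: 5
Total dependency ratio: 64

0–14: 5940 + 3890 + 5118 = 14948
15–64: 2196 + 2741 + 3036 + 2412 + 2503 + 2255 + 2242 + 2522 + 3005 + 2589 = 25501
65+: 467 + 874 = 1341
Youth dependency ratio = 14948 / 25501 × 100 = 59
Old-age dependency ratio = 1341 / 25501 × 100 = 5
Total dependency ratio = (14948 + 1341) / 25501 × 100 = 16289 / 25501 × 100 = 64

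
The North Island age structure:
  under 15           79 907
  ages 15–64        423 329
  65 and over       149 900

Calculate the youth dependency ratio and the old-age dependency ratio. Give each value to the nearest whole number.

Youth dependency ratio: 19
Old-age dependency ratio: 35

Youth dependency ratio = 79 907 / 423 329 × 100 = 19
Old-age dependency ratio = 149 900 / 423 329 × 100 = 35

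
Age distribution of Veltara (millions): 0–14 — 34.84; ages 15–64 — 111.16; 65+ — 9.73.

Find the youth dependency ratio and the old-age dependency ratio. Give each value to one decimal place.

Youth dependency ratio = 34.84 / 111.16 × 100 = 31.3
Old-age dependency ratio = 9.73 / 111.16 × 100 = 8.8

Youth dependency ratio: 31.3
Old-age dependency ratio: 8.8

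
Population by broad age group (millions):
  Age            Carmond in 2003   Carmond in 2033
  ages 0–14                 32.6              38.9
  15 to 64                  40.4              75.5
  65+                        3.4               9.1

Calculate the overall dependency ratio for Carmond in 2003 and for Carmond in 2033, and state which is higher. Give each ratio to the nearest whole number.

Carmond in 2003: 89
Carmond in 2033: 64
Higher: Carmond in 2003

Carmond in 2003: (32.6 + 3.4) / 40.4 × 100 = 36.0 / 40.4 × 100 = 89
Carmond in 2033: (38.9 + 9.1) / 75.5 × 100 = 48.0 / 75.5 × 100 = 64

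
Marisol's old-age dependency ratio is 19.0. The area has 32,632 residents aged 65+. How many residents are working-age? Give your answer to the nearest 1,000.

Working-age: 172,000

Old-age dependency ratio = elderly / working-age × 100
19.0 = 32,632 / W × 100
⇒ 172,000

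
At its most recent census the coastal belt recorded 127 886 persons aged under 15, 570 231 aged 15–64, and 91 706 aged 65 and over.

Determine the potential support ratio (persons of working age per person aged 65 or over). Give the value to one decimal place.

Potential support ratio = 570 231 / 91 706 = 6.2

Potential support ratio: 6.2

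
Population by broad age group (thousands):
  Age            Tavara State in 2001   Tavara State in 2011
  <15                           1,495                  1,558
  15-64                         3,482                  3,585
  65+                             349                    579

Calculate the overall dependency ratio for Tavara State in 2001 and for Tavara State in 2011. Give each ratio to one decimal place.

Tavara State in 2001: (1,495 + 349) / 3,482 × 100 = 1,844 / 3,482 × 100 = 53.0
Tavara State in 2011: (1,558 + 579) / 3,585 × 100 = 2,137 / 3,585 × 100 = 59.6

Tavara State in 2001: 53.0
Tavara State in 2011: 59.6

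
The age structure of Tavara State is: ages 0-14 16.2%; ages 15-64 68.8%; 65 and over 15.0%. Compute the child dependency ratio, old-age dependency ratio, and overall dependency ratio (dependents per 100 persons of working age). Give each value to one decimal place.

Youth dependency ratio = 16.2 / 68.8 × 100 = 23.5
Old-age dependency ratio = 15.0 / 68.8 × 100 = 21.8
Total dependency ratio = (16.2 + 15.0) / 68.8 × 100 = 31.2 / 68.8 × 100 = 45.3

Youth dependency ratio: 23.5
Old-age dependency ratio: 21.8
Total dependency ratio: 45.3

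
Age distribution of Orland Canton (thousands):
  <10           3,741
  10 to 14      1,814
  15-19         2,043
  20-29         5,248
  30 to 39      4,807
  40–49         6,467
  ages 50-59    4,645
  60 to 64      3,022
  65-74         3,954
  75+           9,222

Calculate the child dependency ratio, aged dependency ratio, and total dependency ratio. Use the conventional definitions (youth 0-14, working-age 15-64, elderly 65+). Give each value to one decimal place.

Youth dependency ratio: 21.2
Old-age dependency ratio: 50.2
Total dependency ratio: 71.4

0–14: 3,741 + 1,814 = 5,555
15–64: 2,043 + 5,248 + 4,807 + 6,467 + 4,645 + 3,022 = 26,232
65+: 3,954 + 9,222 = 13,176
Youth dependency ratio = 5,555 / 26,232 × 100 = 21.2
Old-age dependency ratio = 13,176 / 26,232 × 100 = 50.2
Total dependency ratio = (5,555 + 13,176) / 26,232 × 100 = 18,731 / 26,232 × 100 = 71.4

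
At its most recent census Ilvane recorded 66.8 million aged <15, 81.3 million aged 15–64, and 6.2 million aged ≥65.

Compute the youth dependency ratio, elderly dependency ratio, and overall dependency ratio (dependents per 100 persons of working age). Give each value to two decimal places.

Youth dependency ratio = 66.8 / 81.3 × 100 = 82.16
Old-age dependency ratio = 6.2 / 81.3 × 100 = 7.63
Total dependency ratio = (66.8 + 6.2) / 81.3 × 100 = 73.0 / 81.3 × 100 = 89.79

Youth dependency ratio: 82.16
Old-age dependency ratio: 7.63
Total dependency ratio: 89.79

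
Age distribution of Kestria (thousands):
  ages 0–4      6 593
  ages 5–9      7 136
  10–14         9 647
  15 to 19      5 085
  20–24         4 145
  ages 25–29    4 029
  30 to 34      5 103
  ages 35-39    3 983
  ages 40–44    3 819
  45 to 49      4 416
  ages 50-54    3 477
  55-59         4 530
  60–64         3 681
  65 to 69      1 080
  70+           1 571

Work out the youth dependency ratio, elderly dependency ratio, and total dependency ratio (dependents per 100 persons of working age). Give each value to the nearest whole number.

0–14: 6 593 + 7 136 + 9 647 = 23 376
15–64: 5 085 + 4 145 + 4 029 + 5 103 + 3 983 + 3 819 + 4 416 + 3 477 + 4 530 + 3 681 = 42 268
65+: 1 080 + 1 571 = 2 651
Youth dependency ratio = 23 376 / 42 268 × 100 = 55
Old-age dependency ratio = 2 651 / 42 268 × 100 = 6
Total dependency ratio = (23 376 + 2 651) / 42 268 × 100 = 26 027 / 42 268 × 100 = 62

Youth dependency ratio: 55
Old-age dependency ratio: 6
Total dependency ratio: 62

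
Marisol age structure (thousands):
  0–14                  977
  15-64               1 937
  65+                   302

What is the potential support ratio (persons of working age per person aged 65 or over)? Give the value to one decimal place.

Potential support ratio: 6.4

Potential support ratio = 1 937 / 302 = 6.4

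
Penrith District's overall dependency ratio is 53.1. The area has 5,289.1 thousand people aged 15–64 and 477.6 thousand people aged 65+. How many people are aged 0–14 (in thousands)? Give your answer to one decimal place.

Total dependency ratio = (youth + elderly) / working-age × 100
53.1 = (Y + 477.6) / 5,289.1 × 100
⇒ 2,330.9

Aged 0–14: 2,330.9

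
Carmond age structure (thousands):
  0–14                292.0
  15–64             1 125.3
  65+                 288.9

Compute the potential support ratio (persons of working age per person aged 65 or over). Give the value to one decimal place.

Potential support ratio = 1 125.3 / 288.9 = 3.9

Potential support ratio: 3.9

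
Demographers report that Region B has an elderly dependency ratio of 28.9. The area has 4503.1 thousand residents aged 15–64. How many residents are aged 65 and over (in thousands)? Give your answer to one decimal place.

Aged 65 and over: 1301.4

Old-age dependency ratio = elderly / working-age × 100
28.9 = E / 4503.1 × 100
⇒ 1301.4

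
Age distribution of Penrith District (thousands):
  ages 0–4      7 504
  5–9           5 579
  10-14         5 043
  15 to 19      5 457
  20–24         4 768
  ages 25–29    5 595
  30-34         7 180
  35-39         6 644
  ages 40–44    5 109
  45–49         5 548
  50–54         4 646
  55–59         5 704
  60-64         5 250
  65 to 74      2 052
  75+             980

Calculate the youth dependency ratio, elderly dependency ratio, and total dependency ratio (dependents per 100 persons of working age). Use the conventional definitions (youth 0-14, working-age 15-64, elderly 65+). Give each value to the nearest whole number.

Youth dependency ratio: 32
Old-age dependency ratio: 5
Total dependency ratio: 38

0–14: 7 504 + 5 579 + 5 043 = 18 126
15–64: 5 457 + 4 768 + 5 595 + 7 180 + 6 644 + 5 109 + 5 548 + 4 646 + 5 704 + 5 250 = 55 901
65+: 2 052 + 980 = 3 032
Youth dependency ratio = 18 126 / 55 901 × 100 = 32
Old-age dependency ratio = 3 032 / 55 901 × 100 = 5
Total dependency ratio = (18 126 + 3 032) / 55 901 × 100 = 21 158 / 55 901 × 100 = 38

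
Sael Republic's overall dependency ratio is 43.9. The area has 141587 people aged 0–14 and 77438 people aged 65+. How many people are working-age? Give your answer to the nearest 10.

Working-age: 498920

Total dependency ratio = (youth + elderly) / working-age × 100
43.9 = (141587 + 77438) / W × 100
⇒ 498920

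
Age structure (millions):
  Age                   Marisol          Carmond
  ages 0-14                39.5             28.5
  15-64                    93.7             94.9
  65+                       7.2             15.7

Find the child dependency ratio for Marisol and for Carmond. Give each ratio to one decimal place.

Marisol: 39.5 / 93.7 × 100 = 42.2
Carmond: 28.5 / 94.9 × 100 = 30.0

Marisol: 42.2
Carmond: 30.0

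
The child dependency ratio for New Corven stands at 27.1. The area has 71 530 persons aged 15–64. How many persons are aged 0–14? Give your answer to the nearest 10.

Aged 0–14: 19 380

Youth dependency ratio = youth / working-age × 100
27.1 = Y / 71 530 × 100
⇒ 19 380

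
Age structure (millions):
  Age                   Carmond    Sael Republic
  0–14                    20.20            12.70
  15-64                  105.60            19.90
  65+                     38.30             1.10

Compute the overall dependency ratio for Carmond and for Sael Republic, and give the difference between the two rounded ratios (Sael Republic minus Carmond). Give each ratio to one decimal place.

Carmond: (20.20 + 38.30) / 105.60 × 100 = 58.50 / 105.60 × 100 = 55.4
Sael Republic: (12.70 + 1.10) / 19.90 × 100 = 13.80 / 19.90 × 100 = 69.3

Carmond: 55.4
Sael Republic: 69.3
Difference: +13.9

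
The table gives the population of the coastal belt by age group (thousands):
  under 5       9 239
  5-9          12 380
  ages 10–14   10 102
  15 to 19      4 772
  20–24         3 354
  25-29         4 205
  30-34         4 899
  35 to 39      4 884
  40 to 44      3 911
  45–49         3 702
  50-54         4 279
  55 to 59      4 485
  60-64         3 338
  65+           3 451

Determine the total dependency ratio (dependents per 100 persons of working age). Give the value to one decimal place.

0–14: 9 239 + 12 380 + 10 102 = 31 721
15–64: 4 772 + 3 354 + 4 205 + 4 899 + 4 884 + 3 911 + 3 702 + 4 279 + 4 485 + 3 338 = 41 829
65+: 3 451
Total dependency ratio = (31 721 + 3 451) / 41 829 × 100 = 35 172 / 41 829 × 100 = 84.1

Total dependency ratio: 84.1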